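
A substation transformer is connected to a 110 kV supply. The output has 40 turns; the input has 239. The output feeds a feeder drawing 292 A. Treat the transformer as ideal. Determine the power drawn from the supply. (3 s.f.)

I_in = I_out × N_out/N_in = 292 × 40/239 = 48.870 A.
P = V_in I_in = 110000 × 48.870 = 5.38×10^6 W.

P ≈ 5.38×10^6 W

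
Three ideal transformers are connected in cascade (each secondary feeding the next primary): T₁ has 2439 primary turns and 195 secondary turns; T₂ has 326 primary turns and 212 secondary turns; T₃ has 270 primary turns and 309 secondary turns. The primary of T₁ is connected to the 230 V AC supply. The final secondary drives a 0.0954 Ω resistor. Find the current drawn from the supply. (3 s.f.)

I_supply ≈ 8.54 A

After T₁: V = 230.00 × 195/2439 = 18.389 V.
After T₂: V = 18.389 × 212/326 = 11.958 V.
After T₃: V = 11.958 × 309/270 = 13.686 V.
I_load = 13.686/0.0954 = 143.45 A, so P_out = 13.686 × 143.45 = 1963.3 W.
All ideal ⇒ P_in = P_out, so I_supply = 1963.3/230 = 8.54 A.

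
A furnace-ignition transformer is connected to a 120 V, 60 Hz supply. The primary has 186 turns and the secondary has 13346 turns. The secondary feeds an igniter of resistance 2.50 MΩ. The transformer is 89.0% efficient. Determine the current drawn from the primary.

I_p ≈ 0.278 A

V_s = 120 × 13346/186 = 8610.3 V.
I_s = V_s/R = 8610.3/(2.50×10^6) = 0.0034441 A.
P_out = V_s I_s = 8610.3 × 0.0034441 = 29.655 W.
P_in = P_out/η = 29.655/0.890 = 33.320 W.
I_p = P_in/V_p = 33.320/120 = 0.278 A.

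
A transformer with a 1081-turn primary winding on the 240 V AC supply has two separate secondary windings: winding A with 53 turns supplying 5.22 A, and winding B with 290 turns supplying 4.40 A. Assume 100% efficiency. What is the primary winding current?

I_p ≈ 1.44 A

V_A = 240 × 53/1081 = 11.767 V; V_B = 240 × 290/1081 = 64.385 V.
P_out = V_A I_A + V_B I_B = 11.767×5.22 + 64.385×4.40 = 61.423 + 283.29 = 344.72 W.
Ideal ⇒ P_in = P_out, so I_p = P_out/V_p = 344.72/240 = 1.44 A.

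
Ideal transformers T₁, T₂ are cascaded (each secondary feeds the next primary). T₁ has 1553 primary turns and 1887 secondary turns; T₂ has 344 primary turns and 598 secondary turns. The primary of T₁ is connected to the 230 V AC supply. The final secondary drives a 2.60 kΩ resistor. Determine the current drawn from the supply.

I_supply ≈ 0.395 A

After T₁: V = 230.00 × 1887/1553 = 279.47 V.
After T₂: V = 279.47 × 598/344 = 485.82 V.
I_load = 485.82/2600 = 0.18685 A, so P_out = 485.82 × 0.18685 = 90.776 W.
All ideal ⇒ P_in = P_out, so I_supply = 90.776/230 = 0.395 A.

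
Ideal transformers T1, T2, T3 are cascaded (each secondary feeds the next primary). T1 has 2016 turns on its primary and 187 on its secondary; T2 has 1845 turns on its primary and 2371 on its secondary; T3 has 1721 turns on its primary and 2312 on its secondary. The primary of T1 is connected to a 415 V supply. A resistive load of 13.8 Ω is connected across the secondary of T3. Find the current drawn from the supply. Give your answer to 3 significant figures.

I_supply ≈ 0.771 A

Secondary of T1: V = 415.00 × 187/2016 = 38.495 V.
Secondary of T2: V = 38.495 × 2371/1845 = 49.469 V.
Secondary of T3: V = 49.469 × 2312/1721 = 66.457 V.
I_load = 66.457/13.8 = 4.8157 A, so P_out = 66.457 × 4.8157 = 320.04 W.
All ideal ⇒ P_in = P_out, so I_supply = 320.04/415 = 0.771 A.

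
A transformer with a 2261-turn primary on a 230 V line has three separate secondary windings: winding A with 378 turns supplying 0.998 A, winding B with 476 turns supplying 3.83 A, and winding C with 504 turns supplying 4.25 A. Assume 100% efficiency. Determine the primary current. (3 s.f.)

I_p ≈ 1.92 A

V_A = 230 × 378/2261 = 38.452 V; V_B = 230 × 476/2261 = 48.421 V; V_C = 230 × 504/2261 = 51.269 V.
P_out = V_A I_A + V_B I_B + V_C I_C = 38.452×0.998 + 48.421×3.83 + 51.269×4.25 = 38.375 + 185.45 + 217.89 = 441.72 W.
Ideal ⇒ P_in = P_out, so I_p = P_out/V_p = 441.72/230 = 1.92 A.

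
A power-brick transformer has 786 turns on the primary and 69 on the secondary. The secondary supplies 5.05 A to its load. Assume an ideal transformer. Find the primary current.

I_p ≈ 0.443 A

For an ideal transformer I_p/I_s = N_s/N_p, so I_p = 5.05 × 69/786 = 0.443 A.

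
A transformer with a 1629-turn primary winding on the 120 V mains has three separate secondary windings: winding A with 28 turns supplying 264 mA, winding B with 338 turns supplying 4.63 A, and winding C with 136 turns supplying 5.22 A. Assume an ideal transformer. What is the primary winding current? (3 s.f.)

I_p ≈ 1.40 A

V_A = 120 × 28/1629 = 2.0626 V; V_B = 120 × 338/1629 = 24.899 V; V_C = 120 × 136/1629 = 10.018 V.
P_out = V_A I_A + V_B I_B + V_C I_C = 2.0626×0.264 + 24.899×4.63 + 10.018×5.22 = 0.54453 + 115.28 + 52.296 = 168.12 W.
Ideal ⇒ P_in = P_out, so I_p = P_out/V_p = 168.12/120 = 1.40 A.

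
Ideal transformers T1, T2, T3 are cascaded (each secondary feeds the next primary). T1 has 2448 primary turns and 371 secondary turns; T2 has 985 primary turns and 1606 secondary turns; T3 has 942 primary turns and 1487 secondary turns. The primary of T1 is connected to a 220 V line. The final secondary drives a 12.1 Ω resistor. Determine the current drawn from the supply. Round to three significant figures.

I_supply ≈ 2.77 A

Secondary of T1: V = 220.00 × 371/2448 = 33.342 V.
Secondary of T2: V = 33.342 × 1606/985 = 54.362 V.
Secondary of T3: V = 54.362 × 1487/942 = 85.813 V.
I_load = 85.813/12.1 = 7.0920 A, so P_out = 85.813 × 7.0920 = 608.59 W.
All ideal ⇒ P_in = P_out, so I_supply = 608.59/220 = 2.77 A.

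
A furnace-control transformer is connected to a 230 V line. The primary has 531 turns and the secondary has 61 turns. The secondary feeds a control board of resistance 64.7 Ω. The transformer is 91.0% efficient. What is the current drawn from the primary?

I_p ≈ 0.0516 A

V_s = 230 × 61/531 = 26.422 V.
I_s = V_s/R = 26.422/64.7 = 0.40837 A.
P_out = V_s I_s = 26.422 × 0.40837 = 10.790 W.
P_in = P_out/η = 10.790/0.910 = 11.857 W.
I_p = P_in/V_p = 11.857/230 = 0.0516 A.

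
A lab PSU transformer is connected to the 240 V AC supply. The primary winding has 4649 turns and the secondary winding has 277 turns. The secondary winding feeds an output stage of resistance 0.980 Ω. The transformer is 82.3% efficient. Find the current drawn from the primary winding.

V_s = 240 × 277/4649 = 14.300 V.
I_s = V_s/R = 14.300/0.980 = 14.592 A.
P_out = V_s I_s = 14.300 × 14.592 = 208.66 W.
P_in = P_out/η = 208.66/0.823 = 253.53 W.
I_p = P_in/V_p = 253.53/240 = 1.06 A.

I_p ≈ 1.06 A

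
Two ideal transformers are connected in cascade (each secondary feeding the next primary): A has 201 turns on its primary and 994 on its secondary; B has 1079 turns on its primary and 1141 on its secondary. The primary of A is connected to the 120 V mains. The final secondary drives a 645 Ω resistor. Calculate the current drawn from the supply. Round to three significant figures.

I_supply ≈ 5.09 A

Secondary of A: V = 120.00 × 994/201 = 593.43 V.
Secondary of B: V = 593.43 × 1141/1079 = 627.53 V.
I_load = 627.53/645 = 0.97292 A, so P_out = 627.53 × 0.97292 = 610.54 W.
All ideal ⇒ P_in = P_out, so I_supply = 610.54/120 = 5.09 A.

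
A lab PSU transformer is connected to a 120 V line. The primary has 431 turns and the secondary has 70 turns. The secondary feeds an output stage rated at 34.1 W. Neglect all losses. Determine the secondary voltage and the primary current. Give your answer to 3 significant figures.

V_s = V_p × N_s/N_p = 120 × 70/431 = 19.490 V.
I_s = P/V_s = 34.1/19.490 = 1.7497 A.
I_p = I_s × N_s/N_p = 1.7497 × 70/431 = 0.284 A.

V_s ≈ 19.5 V, I_p ≈ 0.284 A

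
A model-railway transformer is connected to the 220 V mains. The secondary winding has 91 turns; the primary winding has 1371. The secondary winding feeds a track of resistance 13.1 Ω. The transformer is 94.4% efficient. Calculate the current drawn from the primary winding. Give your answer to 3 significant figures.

V_s = 220 × 91/1371 = 14.602 V.
I_s = V_s/R = 14.602/13.1 = 1.1147 A.
P_out = V_s I_s = 14.602 × 1.1147 = 16.277 W.
P_in = P_out/η = 16.277/0.944 = 17.243 W.
I_p = P_in/V_p = 17.243/220 = 0.0784 A.

I_p ≈ 0.0784 A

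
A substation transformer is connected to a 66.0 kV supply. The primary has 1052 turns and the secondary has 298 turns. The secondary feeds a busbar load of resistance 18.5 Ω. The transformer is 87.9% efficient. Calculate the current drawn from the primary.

V_s = 66000 × 298/1052 = 18696 V.
I_s = V_s/R = 18696/18.5 = 1010.6 A.
P_out = V_s I_s = 18696 × 1010.6 = 1.8894×10^7 W.
P_in = P_out/η = 1.8894×10^7/0.879 = 2.1495×10^7 W.
I_p = P_in/V_p = 2.1495×10^7/66000 = 326 A.

I_p ≈ 326 A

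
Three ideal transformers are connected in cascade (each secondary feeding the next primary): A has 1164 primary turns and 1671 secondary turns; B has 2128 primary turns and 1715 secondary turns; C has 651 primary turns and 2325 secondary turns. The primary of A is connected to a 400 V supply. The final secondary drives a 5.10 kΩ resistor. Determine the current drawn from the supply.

After A: V = 400.00 × 1671/1164 = 574.23 V.
After B: V = 574.23 × 1715/2128 = 462.78 V.
After C: V = 462.78 × 2325/651 = 1652.8 V.
I_load = 1652.8/5100 = 0.32408 A, so P_out = 1652.8 × 0.32408 = 535.63 W.
All ideal ⇒ P_in = P_out, so I_supply = 535.63/400 = 1.34 A.

I_supply ≈ 1.34 A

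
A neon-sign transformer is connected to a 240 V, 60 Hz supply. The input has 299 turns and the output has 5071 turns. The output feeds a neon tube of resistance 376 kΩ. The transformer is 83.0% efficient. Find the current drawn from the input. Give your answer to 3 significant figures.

V_out = 240 × 5071/299 = 4070.4 V.
I_out = V_out/R = 4070.4/376000 = 0.010825 A.
P_out = V_out I_out = 4070.4 × 0.010825 = 44.064 W.
P_in = P_out/η = 44.064/0.830 = 53.089 W.
I_in = P_in/V_in = 53.089/240 = 0.221 A.

I_in ≈ 0.221 A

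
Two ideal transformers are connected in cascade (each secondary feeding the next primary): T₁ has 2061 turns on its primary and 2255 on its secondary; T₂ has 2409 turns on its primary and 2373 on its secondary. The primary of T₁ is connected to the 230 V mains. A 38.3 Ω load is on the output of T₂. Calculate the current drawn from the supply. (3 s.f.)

After T₁: V = 230.00 × 2255/2061 = 251.65 V.
After T₂: V = 251.65 × 2373/2409 = 247.89 V.
I_load = 247.89/38.3 = 6.4723 A, so P_out = 247.89 × 6.4723 = 1604.4 W.
All ideal ⇒ P_in = P_out, so I_supply = 1604.4/230 = 6.98 A.

I_supply ≈ 6.98 A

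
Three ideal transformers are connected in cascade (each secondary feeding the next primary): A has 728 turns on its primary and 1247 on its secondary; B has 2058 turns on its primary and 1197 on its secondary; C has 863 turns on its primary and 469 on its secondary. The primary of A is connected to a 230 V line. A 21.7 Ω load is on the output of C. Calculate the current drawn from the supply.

After A: V = 230.00 × 1247/728 = 393.97 V.
After B: V = 393.97 × 1197/2058 = 229.15 V.
After C: V = 229.15 × 469/863 = 124.53 V.
I_load = 124.53/21.7 = 5.7387 A, so P_out = 124.53 × 5.7387 = 714.64 W.
All ideal ⇒ P_in = P_out, so I_supply = 714.64/230 = 3.11 A.

I_supply ≈ 3.11 A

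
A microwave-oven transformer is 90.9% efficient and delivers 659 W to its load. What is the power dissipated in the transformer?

P_in = P_out/η = 659/0.909 = 724.972 W.
P_loss = P_in − P_out = 724.972 − 659 = 66.0 W.

P_loss ≈ 66.0 W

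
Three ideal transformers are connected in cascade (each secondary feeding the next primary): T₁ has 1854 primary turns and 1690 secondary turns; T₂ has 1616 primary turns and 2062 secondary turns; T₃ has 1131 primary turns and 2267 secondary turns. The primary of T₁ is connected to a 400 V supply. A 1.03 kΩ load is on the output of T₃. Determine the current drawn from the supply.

After T₁: V = 400.00 × 1690/1854 = 364.62 V.
After T₂: V = 364.62 × 2062/1616 = 465.25 V.
After T₃: V = 465.25 × 2267/1131 = 932.55 V.
I_load = 932.55/1030 = 0.90539 A, so P_out = 932.55 × 0.90539 = 844.32 W.
All ideal ⇒ P_in = P_out, so I_supply = 844.32/400 = 2.11 A.

I_supply ≈ 2.11 A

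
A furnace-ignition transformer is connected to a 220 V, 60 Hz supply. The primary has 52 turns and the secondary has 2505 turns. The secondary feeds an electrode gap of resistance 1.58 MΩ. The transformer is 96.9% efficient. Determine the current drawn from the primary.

I_p ≈ 0.333 A

V_s = 220 × 2505/52 = 10598 V.
I_s = V_s/R = 10598/(1.58×10^6) = 0.0067076 A.
P_out = V_s I_s = 10598 × 0.0067076 = 71.088 W.
P_in = P_out/η = 71.088/0.969 = 73.362 W.
I_p = P_in/V_p = 73.362/220 = 0.333 A.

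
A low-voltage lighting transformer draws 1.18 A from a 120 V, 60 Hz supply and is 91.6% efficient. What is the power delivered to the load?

P_in = V_p I_p = 120 × 1.18 = 141.60 W.
P_out = η P_in = 0.916 × 141.60 = 130 W.

P_out ≈ 130 W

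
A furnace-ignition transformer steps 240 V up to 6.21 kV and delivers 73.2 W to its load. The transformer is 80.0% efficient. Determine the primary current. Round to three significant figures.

P_in = P_out/η = 73.2/0.800 = 91.500 W.
I_p = P_in/V_p = 91.500/240 = 0.381 A.

I_p ≈ 0.381 A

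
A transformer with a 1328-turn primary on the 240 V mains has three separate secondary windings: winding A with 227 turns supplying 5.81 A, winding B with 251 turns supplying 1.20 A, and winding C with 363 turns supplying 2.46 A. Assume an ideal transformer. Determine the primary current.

I_p ≈ 1.89 A

V_A = 240 × 227/1328 = 41.024 V; V_B = 240 × 251/1328 = 45.361 V; V_C = 240 × 363/1328 = 65.602 V.
P_out = V_A I_A + V_B I_B + V_C I_C = 41.024×5.81 + 45.361×1.20 + 65.602×2.46 = 238.35 + 54.434 + 161.38 = 454.17 W.
Ideal ⇒ P_in = P_out, so I_p = P_out/V_p = 454.17/240 = 1.89 A.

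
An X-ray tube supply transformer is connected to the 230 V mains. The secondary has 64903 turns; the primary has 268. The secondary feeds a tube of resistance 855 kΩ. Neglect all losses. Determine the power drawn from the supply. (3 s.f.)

P ≈ 3630 W

V_s = V_p × N_s/N_p = 230 × 64903/268 = 55700 V.
I_s = V_s/R = 55700/855000 = 0.065147 A.
I_p = I_s × N_s/N_p = 0.065147 × 64903/268 = 15.777 A.
P = V_p I_p = 230 × 15.777 = 3630 W.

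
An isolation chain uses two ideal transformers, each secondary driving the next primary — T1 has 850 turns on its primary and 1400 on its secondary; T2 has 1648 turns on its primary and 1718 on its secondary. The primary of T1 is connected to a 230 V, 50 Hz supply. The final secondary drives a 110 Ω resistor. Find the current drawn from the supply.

After T1: V = 230.00 × 1400/850 = 378.82 V.
After T2: V = 378.82 × 1718/1648 = 394.91 V.
I_load = 394.91/110 = 3.5901 A, so P_out = 394.91 × 3.5901 = 1417.8 W.
All ideal ⇒ P_in = P_out, so I_supply = 1417.8/230 = 6.16 A.

I_supply ≈ 6.16 A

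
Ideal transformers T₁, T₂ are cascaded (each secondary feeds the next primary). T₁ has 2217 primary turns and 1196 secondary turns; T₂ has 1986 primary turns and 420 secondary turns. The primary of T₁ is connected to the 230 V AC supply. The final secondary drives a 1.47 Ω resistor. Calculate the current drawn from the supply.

Secondary of T₁: V = 230.00 × 1196/2217 = 124.08 V.
Secondary of T₂: V = 124.08 × 420/1986 = 26.240 V.
I_load = 26.240/1.47 = 17.850 A, so P_out = 26.240 × 17.850 = 468.39 W.
All ideal ⇒ P_in = P_out, so I_supply = 468.39/230 = 2.04 A.

I_supply ≈ 2.04 A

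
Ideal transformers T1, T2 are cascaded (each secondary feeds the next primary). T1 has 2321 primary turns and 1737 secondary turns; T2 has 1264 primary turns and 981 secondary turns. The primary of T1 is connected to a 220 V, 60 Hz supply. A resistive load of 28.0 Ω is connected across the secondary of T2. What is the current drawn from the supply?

I_supply ≈ 2.65 A

Secondary of T1: V = 220.00 × 1737/2321 = 164.64 V.
Secondary of T2: V = 164.64 × 981/1264 = 127.78 V.
I_load = 127.78/28.0 = 4.5636 A, so P_out = 127.78 × 4.5636 = 583.15 W.
All ideal ⇒ P_in = P_out, so I_supply = 583.15/220 = 2.65 A.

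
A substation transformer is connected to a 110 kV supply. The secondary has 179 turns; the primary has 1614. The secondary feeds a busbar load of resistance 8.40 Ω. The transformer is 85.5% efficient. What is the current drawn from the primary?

I_p ≈ 188 A

V_s = 110000 × 179/1614 = 12200 V.
I_s = V_s/R = 12200/8.40 = 1452.3 A.
P_out = V_s I_s = 12200 × 1452.3 = 1.7718×10^7 W.
P_in = P_out/η = 1.7718×10^7/0.855 = 2.0722×10^7 W.
I_p = P_in/V_p = 2.0722×10^7/110000 = 188 A.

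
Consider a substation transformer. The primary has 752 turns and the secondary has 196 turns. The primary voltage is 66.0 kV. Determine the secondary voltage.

V_s ≈ 17200 V

V_s/V_p = N_s/N_p, so V_s = 66000 × 196/752 = 17200 V.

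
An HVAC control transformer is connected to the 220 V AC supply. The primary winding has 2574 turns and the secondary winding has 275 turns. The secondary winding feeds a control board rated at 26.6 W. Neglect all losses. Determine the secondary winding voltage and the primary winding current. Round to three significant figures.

V_s ≈ 23.5 V, I_p ≈ 0.121 A

V_s = V_p × N_s/N_p = 220 × 275/2574 = 23.504 V.
I_s = P/V_s = 26.6/23.504 = 1.1317 A.
I_p = I_s × N_s/N_p = 1.1317 × 275/2574 = 0.121 A.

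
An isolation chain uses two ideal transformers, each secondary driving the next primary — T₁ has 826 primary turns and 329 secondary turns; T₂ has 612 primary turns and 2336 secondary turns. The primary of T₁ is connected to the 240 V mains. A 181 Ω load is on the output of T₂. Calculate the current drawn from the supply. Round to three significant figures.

I_supply ≈ 3.06 A

After T₁: V = 240.00 × 329/826 = 95.593 V.
After T₂: V = 95.593 × 2336/612 = 364.88 V.
I_load = 364.88/181 = 2.0159 A, so P_out = 364.88 × 2.0159 = 735.56 W.
All ideal ⇒ P_in = P_out, so I_supply = 735.56/240 = 3.06 A.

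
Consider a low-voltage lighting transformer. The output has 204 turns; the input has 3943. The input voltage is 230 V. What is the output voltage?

V_out ≈ 11.9 V

V_out/V_in = N_out/N_in, so V_out = 230 × 204/3943 = 11.9 V.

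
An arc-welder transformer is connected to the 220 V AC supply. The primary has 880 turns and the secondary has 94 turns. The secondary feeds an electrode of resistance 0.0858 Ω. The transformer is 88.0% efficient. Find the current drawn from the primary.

V_s = 220 × 94/880 = 23.500 V.
I_s = V_s/R = 23.500/0.0858 = 273.89 A.
P_out = V_s I_s = 23.500 × 273.89 = 6436.5 W.
P_in = P_out/η = 6436.5/0.880 = 7314.2 W.
I_p = P_in/V_p = 7314.2/220 = 33.2 A.

I_p ≈ 33.2 A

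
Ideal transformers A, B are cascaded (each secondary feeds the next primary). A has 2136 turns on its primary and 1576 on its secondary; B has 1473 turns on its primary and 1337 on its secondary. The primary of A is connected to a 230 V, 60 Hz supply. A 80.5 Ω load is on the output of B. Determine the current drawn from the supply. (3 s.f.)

I_supply ≈ 1.28 A

After A: V = 230.00 × 1576/2136 = 169.70 V.
After B: V = 169.70 × 1337/1473 = 154.03 V.
I_load = 154.03/80.5 = 1.9134 A, so P_out = 154.03 × 1.9134 = 294.73 W.
All ideal ⇒ P_in = P_out, so I_supply = 294.73/230 = 1.28 A.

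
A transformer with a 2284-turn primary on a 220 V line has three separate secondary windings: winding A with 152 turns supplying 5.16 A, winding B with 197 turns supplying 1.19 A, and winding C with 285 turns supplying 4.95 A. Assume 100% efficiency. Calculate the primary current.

I_p ≈ 1.06 A

V_A = 220 × 152/2284 = 14.641 V; V_B = 220 × 197/2284 = 18.975 V; V_C = 220 × 285/2284 = 27.452 V.
P_out = V_A I_A + V_B I_B + V_C I_C = 14.641×5.16 + 18.975×1.19 + 27.452×4.95 = 75.547 + 22.581 + 135.89 = 234.01 W.
Ideal ⇒ P_in = P_out, so I_p = P_out/V_p = 234.01/220 = 1.06 A.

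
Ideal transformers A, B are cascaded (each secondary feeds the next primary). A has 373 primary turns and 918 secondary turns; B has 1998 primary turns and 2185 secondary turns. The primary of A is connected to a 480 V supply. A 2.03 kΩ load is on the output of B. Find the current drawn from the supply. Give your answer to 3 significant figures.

I_supply ≈ 1.71 A

After A: V = 480.00 × 918/373 = 1181.3 V.
After B: V = 1181.3 × 2185/1998 = 1291.9 V.
I_load = 1291.9/2030 = 0.63641 A, so P_out = 1291.9 × 0.63641 = 822.18 W.
All ideal ⇒ P_in = P_out, so I_supply = 822.18/480 = 1.71 A.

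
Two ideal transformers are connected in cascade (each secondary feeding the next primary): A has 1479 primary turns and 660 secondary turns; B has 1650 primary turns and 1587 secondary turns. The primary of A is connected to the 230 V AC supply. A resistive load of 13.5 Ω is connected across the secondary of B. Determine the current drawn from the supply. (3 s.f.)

I_supply ≈ 3.14 A

Secondary of A: V = 230.00 × 660/1479 = 102.64 V.
Secondary of B: V = 102.64 × 1587/1650 = 98.718 V.
I_load = 98.718/13.5 = 7.3124 A, so P_out = 98.718 × 7.3124 = 721.87 W.
All ideal ⇒ P_in = P_out, so I_supply = 721.87/230 = 3.14 A.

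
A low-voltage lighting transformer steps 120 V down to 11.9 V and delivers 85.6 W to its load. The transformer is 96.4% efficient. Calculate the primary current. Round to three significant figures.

I_p ≈ 0.740 A

P_in = P_out/η = 85.6/0.964 = 88.797 W.
I_p = P_in/V_p = 88.797/120 = 0.740 A.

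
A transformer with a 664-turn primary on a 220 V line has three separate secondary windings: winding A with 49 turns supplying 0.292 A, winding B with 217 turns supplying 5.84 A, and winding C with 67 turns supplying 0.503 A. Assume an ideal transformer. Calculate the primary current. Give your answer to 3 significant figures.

V_A = 220 × 49/664 = 16.235 V; V_B = 220 × 217/664 = 71.898 V; V_C = 220 × 67/664 = 22.199 V.
P_out = V_A I_A + V_B I_B + V_C I_C = 16.235×0.292 + 71.898×5.84 + 22.199×0.503 = 4.7406 + 419.88 + 11.166 = 435.79 W.
Ideal ⇒ P_in = P_out, so I_p = P_out/V_p = 435.79/220 = 1.98 A.

I_p ≈ 1.98 A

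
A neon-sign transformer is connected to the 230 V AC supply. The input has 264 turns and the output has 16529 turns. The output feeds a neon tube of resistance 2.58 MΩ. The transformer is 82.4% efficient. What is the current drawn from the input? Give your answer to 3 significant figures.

V_out = 230 × 16529/264 = 14400 V.
I_out = V_out/R = 14400/(2.58×10^6) = 0.0055815 A.
P_out = V_out I_out = 14400 × 0.0055815 = 80.375 W.
P_in = P_out/η = 80.375/0.824 = 97.543 W.
I_in = P_in/V_in = 97.543/230 = 0.424 A.

I_in ≈ 0.424 A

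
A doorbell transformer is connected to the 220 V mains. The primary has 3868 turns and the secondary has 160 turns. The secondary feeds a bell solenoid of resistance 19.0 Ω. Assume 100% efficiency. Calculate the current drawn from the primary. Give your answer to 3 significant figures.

I_p ≈ 0.0198 A

V_s = V_p × N_s/N_p = 220 × 160/3868 = 9.1003 V.
I_s = V_s/R = 9.1003/19.0 = 0.47896 A.
For an ideal transformer I_p N_p = I_s N_s, so I_p = 0.47896 × 160/3868 = 0.0198 A.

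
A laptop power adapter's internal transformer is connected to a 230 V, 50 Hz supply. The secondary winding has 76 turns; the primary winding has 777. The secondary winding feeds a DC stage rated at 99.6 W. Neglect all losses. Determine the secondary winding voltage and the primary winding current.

V_s = V_p × N_s/N_p = 230 × 76/777 = 22.497 V.
I_s = P/V_s = 99.6/22.497 = 4.4273 A.
I_p = I_s × N_s/N_p = 4.4273 × 76/777 = 0.433 A.

V_s ≈ 22.5 V, I_p ≈ 0.433 A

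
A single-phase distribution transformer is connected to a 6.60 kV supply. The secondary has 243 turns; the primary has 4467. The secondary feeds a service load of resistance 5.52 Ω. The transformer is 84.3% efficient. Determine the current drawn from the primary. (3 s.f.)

I_p ≈ 4.20 A

V_s = 6600 × 243/4467 = 359.03 V.
I_s = V_s/R = 359.03/5.52 = 65.042 A.
P_out = V_s I_s = 359.03 × 65.042 = 23352 W.
P_in = P_out/η = 23352/0.843 = 27701 W.
I_p = P_in/V_p = 27701/6600 = 4.20 A.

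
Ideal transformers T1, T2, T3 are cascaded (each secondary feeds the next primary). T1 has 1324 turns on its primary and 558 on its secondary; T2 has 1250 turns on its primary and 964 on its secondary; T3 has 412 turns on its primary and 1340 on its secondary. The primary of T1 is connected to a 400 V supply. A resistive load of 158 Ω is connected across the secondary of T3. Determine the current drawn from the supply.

After T1: V = 400.00 × 558/1324 = 168.58 V.
After T2: V = 168.58 × 964/1250 = 130.01 V.
After T3: V = 130.01 × 1340/412 = 422.84 V.
I_load = 422.84/158 = 2.6762 A, so P_out = 422.84 × 2.6762 = 1131.6 W.
All ideal ⇒ P_in = P_out, so I_supply = 1131.6/400 = 2.83 A.

I_supply ≈ 2.83 A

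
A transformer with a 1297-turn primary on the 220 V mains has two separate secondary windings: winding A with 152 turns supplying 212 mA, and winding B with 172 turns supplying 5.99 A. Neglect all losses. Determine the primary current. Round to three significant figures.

V_A = 220 × 152/1297 = 25.783 V; V_B = 220 × 172/1297 = 29.175 V.
P_out = V_A I_A + V_B I_B = 25.783×0.212 + 29.175×5.99 = 5.4659 + 174.76 = 180.22 W.
Ideal ⇒ P_in = P_out, so I_p = P_out/V_p = 180.22/220 = 0.819 A.

I_p ≈ 0.819 A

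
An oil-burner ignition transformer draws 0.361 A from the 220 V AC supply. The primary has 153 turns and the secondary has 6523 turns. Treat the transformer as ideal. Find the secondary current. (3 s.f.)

I_s/I_p = N_p/N_s, so I_s = 0.361 × 153/6523 = 0.00847 A.

I_s ≈ 0.00847 A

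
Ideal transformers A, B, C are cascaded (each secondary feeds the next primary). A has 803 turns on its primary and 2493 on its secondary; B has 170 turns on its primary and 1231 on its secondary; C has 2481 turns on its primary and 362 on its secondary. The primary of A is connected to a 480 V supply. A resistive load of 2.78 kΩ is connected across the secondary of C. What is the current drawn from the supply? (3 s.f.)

I_supply ≈ 1.86 A

After A: V = 480.00 × 2493/803 = 1490.2 V.
After B: V = 1490.2 × 1231/170 = 10791 V.
After C: V = 10791 × 362/2481 = 1574.5 V.
I_load = 1574.5/2780 = 0.56636 A, so P_out = 1574.5 × 0.56636 = 891.73 W.
All ideal ⇒ P_in = P_out, so I_supply = 891.73/480 = 1.86 A.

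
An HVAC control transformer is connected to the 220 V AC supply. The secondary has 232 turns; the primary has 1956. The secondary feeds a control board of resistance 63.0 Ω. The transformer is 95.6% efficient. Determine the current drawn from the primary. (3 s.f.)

V_s = 220 × 232/1956 = 26.094 V.
I_s = V_s/R = 26.094/63.0 = 0.41419 A.
P_out = V_s I_s = 26.094 × 0.41419 = 10.808 W.
P_in = P_out/η = 10.808/0.956 = 11.305 W.
I_p = P_in/V_p = 11.305/220 = 0.0514 A.

I_p ≈ 0.0514 A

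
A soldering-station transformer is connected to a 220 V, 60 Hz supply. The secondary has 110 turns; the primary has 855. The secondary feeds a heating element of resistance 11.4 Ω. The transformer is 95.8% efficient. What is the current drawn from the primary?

V_s = 220 × 110/855 = 28.304 V.
I_s = V_s/R = 28.304/11.4 = 2.4828 A.
P_out = V_s I_s = 28.304 × 2.4828 = 70.274 W.
P_in = P_out/η = 70.274/0.958 = 73.355 W.
I_p = P_in/V_p = 73.355/220 = 0.333 A.

I_p ≈ 0.333 A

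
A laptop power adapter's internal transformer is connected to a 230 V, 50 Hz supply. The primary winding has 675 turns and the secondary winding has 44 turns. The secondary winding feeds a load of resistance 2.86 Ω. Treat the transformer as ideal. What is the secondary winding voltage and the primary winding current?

V_s = V_p × N_s/N_p = 230 × 44/675 = 14.993 V.
I_s = V_s/R = 14.993/2.86 = 5.2422 A.
I_p = I_s × N_s/N_p = 5.2422 × 44/675 = 0.342 A.

V_s ≈ 15.0 V, I_p ≈ 0.342 A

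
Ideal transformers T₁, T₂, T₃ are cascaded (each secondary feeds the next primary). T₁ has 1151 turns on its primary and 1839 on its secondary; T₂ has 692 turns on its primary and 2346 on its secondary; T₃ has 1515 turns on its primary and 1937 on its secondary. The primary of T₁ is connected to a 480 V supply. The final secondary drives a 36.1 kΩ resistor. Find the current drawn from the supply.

I_supply ≈ 0.638 A

Secondary of T₁: V = 480.00 × 1839/1151 = 766.92 V.
Secondary of T₂: V = 766.92 × 2346/692 = 2600.0 V.
Secondary of T₃: V = 2600.0 × 1937/1515 = 3324.2 V.
I_load = 3324.2/36100 = 0.092083 A, so P_out = 3324.2 × 0.092083 = 306.10 W.
All ideal ⇒ P_in = P_out, so I_supply = 306.10/480 = 0.638 A.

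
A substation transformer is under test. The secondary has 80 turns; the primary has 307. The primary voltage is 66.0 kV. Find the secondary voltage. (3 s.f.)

V_s ≈ 17200 V

V_s/V_p = N_s/N_p, so V_s = 66000 × 80/307 = 17200 V.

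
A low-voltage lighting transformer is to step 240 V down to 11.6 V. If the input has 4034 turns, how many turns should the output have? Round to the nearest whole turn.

N_out/N_in = V_out/V_in, so N_out = 4034 × 11.6/240 = 195.0 ≈ 195 turns.

N_out = 195 turns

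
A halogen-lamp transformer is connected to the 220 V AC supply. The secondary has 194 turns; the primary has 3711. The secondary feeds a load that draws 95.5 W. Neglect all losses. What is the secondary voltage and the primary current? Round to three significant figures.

V_s ≈ 11.5 V, I_p ≈ 0.434 A

V_s = V_p × N_s/N_p = 220 × 194/3711 = 11.501 V.
I_s = P/V_s = 95.5/11.501 = 8.3037 A.
I_p = I_s × N_s/N_p = 8.3037 × 194/3711 = 0.434 A.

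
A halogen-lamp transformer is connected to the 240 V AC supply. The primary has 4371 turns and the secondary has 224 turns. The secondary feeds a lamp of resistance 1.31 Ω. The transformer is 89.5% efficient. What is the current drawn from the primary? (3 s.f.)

I_p ≈ 0.538 A

V_s = 240 × 224/4371 = 12.299 V.
I_s = V_s/R = 12.299/1.31 = 9.3887 A.
P_out = V_s I_s = 12.299 × 9.3887 = 115.47 W.
P_in = P_out/η = 115.47/0.895 = 129.02 W.
I_p = P_in/V_p = 129.02/240 = 0.538 A.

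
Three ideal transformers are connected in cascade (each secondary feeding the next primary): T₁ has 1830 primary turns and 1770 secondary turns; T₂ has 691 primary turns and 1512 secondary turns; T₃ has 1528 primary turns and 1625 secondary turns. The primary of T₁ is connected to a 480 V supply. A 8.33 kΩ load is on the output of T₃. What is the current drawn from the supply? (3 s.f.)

Secondary of T₁: V = 480.00 × 1770/1830 = 464.26 V.
Secondary of T₂: V = 464.26 × 1512/691 = 1015.9 V.
Secondary of T₃: V = 1015.9 × 1625/1528 = 1080.4 V.
I_load = 1080.4/8330 = 0.12969 A, so P_out = 1080.4 × 0.12969 = 140.12 W.
All ideal ⇒ P_in = P_out, so I_supply = 140.12/480 = 0.292 A.

I_supply ≈ 0.292 A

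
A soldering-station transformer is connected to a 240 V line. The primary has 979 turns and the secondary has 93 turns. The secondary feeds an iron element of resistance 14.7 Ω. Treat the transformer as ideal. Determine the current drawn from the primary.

V_s = V_p × N_s/N_p = 240 × 93/979 = 22.799 V.
I_s = V_s/R = 22.799/14.7 = 1.5509 A.
For an ideal transformer I_p N_p = I_s N_s, so I_p = 1.5509 × 93/979 = 0.147 A.

I_p ≈ 0.147 A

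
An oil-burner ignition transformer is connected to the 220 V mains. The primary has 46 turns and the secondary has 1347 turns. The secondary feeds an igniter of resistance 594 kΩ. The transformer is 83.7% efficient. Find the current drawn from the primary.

V_s = 220 × 1347/46 = 6442.2 V.
I_s = V_s/R = 6442.2/594000 = 0.010845 A.
P_out = V_s I_s = 6442.2 × 0.010845 = 69.868 W.
P_in = P_out/η = 69.868/0.837 = 83.474 W.
I_p = P_in/V_p = 83.474/220 = 0.379 A.

I_p ≈ 0.379 A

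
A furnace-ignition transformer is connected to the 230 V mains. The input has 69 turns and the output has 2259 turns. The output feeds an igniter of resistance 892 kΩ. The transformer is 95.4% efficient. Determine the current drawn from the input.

I_in ≈ 0.290 A

V_out = 230 × 2259/69 = 7530.0 V.
I_out = V_out/R = 7530.0/892000 = 0.0084417 A.
P_out = V_out I_out = 7530.0 × 0.0084417 = 63.566 W.
P_in = P_out/η = 63.566/0.954 = 66.631 W.
I_in = P_in/V_in = 66.631/230 = 0.290 A.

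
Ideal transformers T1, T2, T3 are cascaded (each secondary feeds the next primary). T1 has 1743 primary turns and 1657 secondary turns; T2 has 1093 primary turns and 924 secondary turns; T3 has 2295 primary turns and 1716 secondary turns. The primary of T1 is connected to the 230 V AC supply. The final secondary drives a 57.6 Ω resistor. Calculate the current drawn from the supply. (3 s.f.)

I_supply ≈ 1.44 A

After T1: V = 230.00 × 1657/1743 = 218.65 V.
After T2: V = 218.65 × 924/1093 = 184.84 V.
After T3: V = 184.84 × 1716/2295 = 138.21 V.
I_load = 138.21/57.6 = 2.3995 A, so P_out = 138.21 × 2.3995 = 331.63 W.
All ideal ⇒ P_in = P_out, so I_supply = 331.63/230 = 1.44 A.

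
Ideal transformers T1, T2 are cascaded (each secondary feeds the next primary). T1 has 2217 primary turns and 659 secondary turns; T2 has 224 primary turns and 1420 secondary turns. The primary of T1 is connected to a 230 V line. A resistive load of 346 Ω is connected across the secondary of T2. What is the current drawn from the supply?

I_supply ≈ 2.36 A

After T1: V = 230.00 × 659/2217 = 68.367 V.
After T2: V = 68.367 × 1420/224 = 433.40 V.
I_load = 433.40/346 = 1.2526 A, so P_out = 433.40 × 1.2526 = 542.87 W.
All ideal ⇒ P_in = P_out, so I_supply = 542.87/230 = 2.36 A.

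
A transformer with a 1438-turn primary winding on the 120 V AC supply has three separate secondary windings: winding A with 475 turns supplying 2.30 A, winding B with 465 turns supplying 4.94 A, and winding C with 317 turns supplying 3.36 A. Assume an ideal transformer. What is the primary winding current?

I_p ≈ 3.10 A

V_A = 120 × 475/1438 = 39.638 V; V_B = 120 × 465/1438 = 38.804 V; V_C = 120 × 317/1438 = 26.453 V.
P_out = V_A I_A + V_B I_B + V_C I_C = 39.638×2.30 + 38.804×4.94 + 26.453×3.36 = 91.168 + 191.69 + 88.883 = 371.74 W.
Ideal ⇒ P_in = P_out, so I_p = P_out/V_p = 371.74/120 = 3.10 A.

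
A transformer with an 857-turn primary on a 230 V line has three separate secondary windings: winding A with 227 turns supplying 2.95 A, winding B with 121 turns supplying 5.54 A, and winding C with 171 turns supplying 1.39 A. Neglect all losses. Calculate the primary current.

V_A = 230 × 227/857 = 60.922 V; V_B = 230 × 121/857 = 32.474 V; V_C = 230 × 171/857 = 45.893 V.
P_out = V_A I_A + V_B I_B + V_C I_C = 60.922×2.95 + 32.474×5.54 + 45.893×1.39 = 179.72 + 179.90 + 63.791 = 423.41 W.
Ideal ⇒ P_in = P_out, so I_p = P_out/V_p = 423.41/230 = 1.84 A.

I_p ≈ 1.84 A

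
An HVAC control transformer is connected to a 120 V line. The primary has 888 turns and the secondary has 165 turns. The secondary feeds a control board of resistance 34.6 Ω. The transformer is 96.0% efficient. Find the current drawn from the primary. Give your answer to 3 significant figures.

V_s = 120 × 165/888 = 22.297 V.
I_s = V_s/R = 22.297/34.6 = 0.64443 A.
P_out = V_s I_s = 22.297 × 0.64443 = 14.369 W.
P_in = P_out/η = 14.369/0.960 = 14.968 W.
I_p = P_in/V_p = 14.968/120 = 0.125 A.

I_p ≈ 0.125 A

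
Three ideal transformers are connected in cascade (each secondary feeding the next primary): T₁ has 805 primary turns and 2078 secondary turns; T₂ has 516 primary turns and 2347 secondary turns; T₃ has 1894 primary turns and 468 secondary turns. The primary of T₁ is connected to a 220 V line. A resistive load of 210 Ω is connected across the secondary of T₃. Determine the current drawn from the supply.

I_supply ≈ 8.82 A

Secondary of T₁: V = 220.00 × 2078/805 = 567.90 V.
Secondary of T₂: V = 567.90 × 2347/516 = 2583.1 V.
Secondary of T₃: V = 2583.1 × 468/1894 = 638.27 V.
I_load = 638.27/210 = 3.0394 A, so P_out = 638.27 × 3.0394 = 1939.9 W.
All ideal ⇒ P_in = P_out, so I_supply = 1939.9/220 = 8.82 A.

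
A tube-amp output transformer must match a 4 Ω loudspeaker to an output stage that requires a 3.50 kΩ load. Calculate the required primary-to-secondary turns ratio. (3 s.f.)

N_p/N_s ≈ 29.6

Z_p/Z_s = (N_p/N_s)², so N_p/N_s = √(3500/4) = √875 = 29.6.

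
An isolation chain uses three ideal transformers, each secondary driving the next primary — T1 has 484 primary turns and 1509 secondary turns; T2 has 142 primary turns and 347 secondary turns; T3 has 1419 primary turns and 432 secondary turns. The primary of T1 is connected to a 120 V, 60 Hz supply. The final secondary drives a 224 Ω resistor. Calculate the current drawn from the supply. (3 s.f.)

Secondary of T1: V = 120.00 × 1509/484 = 374.13 V.
Secondary of T2: V = 374.13 × 347/142 = 914.25 V.
Secondary of T3: V = 914.25 × 432/1419 = 278.33 V.
I_load = 278.33/224 = 1.2426 A, so P_out = 278.33 × 1.2426 = 345.85 W.
All ideal ⇒ P_in = P_out, so I_supply = 345.85/120 = 2.88 A.

I_supply ≈ 2.88 A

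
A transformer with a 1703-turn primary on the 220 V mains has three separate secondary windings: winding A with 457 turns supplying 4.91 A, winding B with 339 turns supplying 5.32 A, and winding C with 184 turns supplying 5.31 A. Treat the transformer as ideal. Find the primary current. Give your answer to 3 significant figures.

I_p ≈ 2.95 A

V_A = 220 × 457/1703 = 59.037 V; V_B = 220 × 339/1703 = 43.793 V; V_C = 220 × 184/1703 = 23.770 V.
P_out = V_A I_A + V_B I_B + V_C I_C = 59.037×4.91 + 43.793×5.32 + 23.770×5.31 = 289.87 + 232.98 + 126.22 = 649.07 W.
Ideal ⇒ P_in = P_out, so I_p = P_out/V_p = 649.07/220 = 2.95 A.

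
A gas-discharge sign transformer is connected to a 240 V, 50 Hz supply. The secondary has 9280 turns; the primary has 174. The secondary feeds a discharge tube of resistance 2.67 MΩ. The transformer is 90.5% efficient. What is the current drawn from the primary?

V_s = 240 × 9280/174 = 12800 V.
I_s = V_s/R = 12800/(2.67×10^6) = 0.0047940 A.
P_out = V_s I_s = 12800 × 0.0047940 = 61.363 W.
P_in = P_out/η = 61.363/0.905 = 67.805 W.
I_p = P_in/V_p = 67.805/240 = 0.283 A.

I_p ≈ 0.283 A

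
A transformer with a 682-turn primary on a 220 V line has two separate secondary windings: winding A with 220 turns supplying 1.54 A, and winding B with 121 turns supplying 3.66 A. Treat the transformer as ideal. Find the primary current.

I_p ≈ 1.15 A

V_A = 220 × 220/682 = 70.968 V; V_B = 220 × 121/682 = 39.032 V.
P_out = V_A I_A + V_B I_B = 70.968×1.54 + 39.032×3.66 = 109.29 + 142.86 = 252.15 W.
Ideal ⇒ P_in = P_out, so I_p = P_out/V_p = 252.15/220 = 1.15 A.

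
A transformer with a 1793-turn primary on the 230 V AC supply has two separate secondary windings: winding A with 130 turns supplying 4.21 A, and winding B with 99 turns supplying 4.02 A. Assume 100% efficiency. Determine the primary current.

V_A = 230 × 130/1793 = 16.676 V; V_B = 230 × 99/1793 = 12.699 V.
P_out = V_A I_A + V_B I_B = 16.676×4.21 + 12.699×4.02 = 70.206 + 51.052 = 121.26 W.
Ideal ⇒ P_in = P_out, so I_p = P_out/V_p = 121.26/230 = 0.527 A.

I_p ≈ 0.527 A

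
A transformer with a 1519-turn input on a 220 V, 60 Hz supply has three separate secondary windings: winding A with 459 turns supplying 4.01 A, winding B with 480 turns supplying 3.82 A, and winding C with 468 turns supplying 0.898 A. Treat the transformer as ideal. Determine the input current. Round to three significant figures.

I_in ≈ 2.70 A

V_A = 220 × 459/1519 = 66.478 V; V_B = 220 × 480/1519 = 69.519 V; V_C = 220 × 468/1519 = 67.781 V.
P_out = V_A I_A + V_B I_B + V_C I_C = 66.478×4.01 + 69.519×3.82 + 67.781×0.898 = 266.58 + 265.56 + 60.868 = 593.01 W.
Ideal ⇒ P_in = P_out, so I_in = P_out/V_in = 593.01/220 = 2.70 A.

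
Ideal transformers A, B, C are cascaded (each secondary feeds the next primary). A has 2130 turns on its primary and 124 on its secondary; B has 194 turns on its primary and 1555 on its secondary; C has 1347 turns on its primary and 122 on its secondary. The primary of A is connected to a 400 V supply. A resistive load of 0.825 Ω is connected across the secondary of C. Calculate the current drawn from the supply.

Secondary of A: V = 400.00 × 124/2130 = 23.286 V.
Secondary of B: V = 23.286 × 1555/194 = 186.65 V.
Secondary of C: V = 186.65 × 122/1347 = 16.905 V.
I_load = 16.905/0.825 = 20.491 A, so P_out = 16.905 × 20.491 = 346.41 W.
All ideal ⇒ P_in = P_out, so I_supply = 346.41/400 = 0.866 A.

I_supply ≈ 0.866 A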